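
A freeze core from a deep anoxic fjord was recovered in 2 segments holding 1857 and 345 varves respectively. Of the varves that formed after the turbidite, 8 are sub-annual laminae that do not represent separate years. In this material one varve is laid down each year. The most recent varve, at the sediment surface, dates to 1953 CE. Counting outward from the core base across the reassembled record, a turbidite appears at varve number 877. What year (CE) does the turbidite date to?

636 CE

Total varves = 1857 + 345 = 2202.
The turbidite sits at varve 877 from the core base, so 2202 − 877 = 1325 varves formed after it.
Removing the 8 false varves leaves 1325 − 8 = 1317 true varves beyond the turbidite.
1953 − 1317 = 636 CE.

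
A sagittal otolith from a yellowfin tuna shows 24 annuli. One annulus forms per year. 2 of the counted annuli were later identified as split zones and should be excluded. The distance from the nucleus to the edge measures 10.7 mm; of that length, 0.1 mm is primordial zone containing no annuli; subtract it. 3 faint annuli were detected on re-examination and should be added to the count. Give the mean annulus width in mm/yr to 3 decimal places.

0.424 mm/yr

After corrections the count is 24 − 2 + 3 = 25 annuli.
The growth record spans 10.7 − 0.1 = 10.6 mm.
Mean rate = 10.6 mm / 25 years ≈ 0.424 mm/yr.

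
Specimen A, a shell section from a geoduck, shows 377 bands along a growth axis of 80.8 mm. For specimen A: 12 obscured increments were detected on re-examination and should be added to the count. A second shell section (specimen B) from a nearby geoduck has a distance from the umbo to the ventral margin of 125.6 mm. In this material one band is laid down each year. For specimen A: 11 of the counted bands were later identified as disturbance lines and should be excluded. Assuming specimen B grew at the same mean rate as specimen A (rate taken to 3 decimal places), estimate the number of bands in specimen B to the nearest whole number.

587 bands

Specimen A: true band count = 377 − 11 + 12 = 378.
A: Extension rate ≈ 80.8 / 378 = 0.214 mm per year.
B spans 125.6 / 0.214 = 586.92 years ≈ 587 bands.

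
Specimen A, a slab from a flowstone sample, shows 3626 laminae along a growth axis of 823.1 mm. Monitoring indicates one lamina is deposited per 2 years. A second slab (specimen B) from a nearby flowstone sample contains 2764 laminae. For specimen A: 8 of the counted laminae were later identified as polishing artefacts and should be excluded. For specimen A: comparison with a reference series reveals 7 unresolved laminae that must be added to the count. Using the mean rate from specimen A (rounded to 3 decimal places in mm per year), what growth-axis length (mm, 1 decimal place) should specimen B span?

630.2 mm

Specimen A: correcting the raw count gives 3626 − 8 + 7 = 3625 true laminae.
Specimen A: multiplying by 2 years per lamina: 3625 × 2 = 7250 years.
A: Extension rate ≈ 823.1 / 7250 = 0.114 mm/year.
Specimen B: 2764 laminae at 2 years each span 2764 × 2 = 5528 years. B's length ≈ 0.114 × 5528 = 630.2 mm.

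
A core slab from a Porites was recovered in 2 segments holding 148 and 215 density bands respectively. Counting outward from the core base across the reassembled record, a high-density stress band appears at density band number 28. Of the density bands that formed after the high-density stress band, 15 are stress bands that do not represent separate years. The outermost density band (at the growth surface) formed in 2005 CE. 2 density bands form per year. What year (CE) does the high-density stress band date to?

Total density bands = 148 + 215 = 363.
363 − 28 = 335 density bands lie beyond the high-density stress band toward the growth surface.
Excluding 15 false density bands: 335 − 15 = 320.
Dividing by 2 density bands per year: 320 / 2 = 160 years.
2005 − 160 = 1845 CE.

1845 CE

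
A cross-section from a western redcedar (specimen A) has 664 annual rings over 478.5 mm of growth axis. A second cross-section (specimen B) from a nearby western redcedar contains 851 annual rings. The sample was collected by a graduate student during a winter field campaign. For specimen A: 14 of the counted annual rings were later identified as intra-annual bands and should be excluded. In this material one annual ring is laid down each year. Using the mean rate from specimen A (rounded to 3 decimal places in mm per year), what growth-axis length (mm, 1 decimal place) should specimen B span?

626.3 mm

Specimen A: after corrections the count is 664 − 14 = 650 annual rings.
A: Mean rate = 478.5 mm / 650 years ≈ 0.736 mm/year.
B's length ≈ 0.736 × 851 = 626.3 mm.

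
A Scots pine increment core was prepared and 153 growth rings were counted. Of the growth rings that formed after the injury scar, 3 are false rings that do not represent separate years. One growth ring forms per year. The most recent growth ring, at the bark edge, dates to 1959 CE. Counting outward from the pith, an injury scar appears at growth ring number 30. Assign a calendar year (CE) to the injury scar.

1839 CE

153 − 30 = 123 growth rings lie beyond the injury scar toward the bark edge.
123 − 3 false = 120 true growth rings after the injury scar.
1959 − 120 = 1839 CE.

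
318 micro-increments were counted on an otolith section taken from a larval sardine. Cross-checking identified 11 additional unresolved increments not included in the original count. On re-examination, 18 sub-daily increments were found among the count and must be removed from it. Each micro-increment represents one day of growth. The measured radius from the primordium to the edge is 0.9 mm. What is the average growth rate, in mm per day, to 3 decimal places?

Adjusted count: 318 − 18 + 11 = 311 micro-increments.
Extension rate ≈ 0.9 / 311 = 0.003 mm per day.

0.003 mm per day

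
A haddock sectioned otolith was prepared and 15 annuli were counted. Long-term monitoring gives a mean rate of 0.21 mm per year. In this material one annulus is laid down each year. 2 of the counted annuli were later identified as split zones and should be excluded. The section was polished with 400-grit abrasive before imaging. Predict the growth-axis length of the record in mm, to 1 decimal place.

After corrections the count is 15 − 2 = 13 annuli.
Length ≈ 0.21 × 13 = 2.7 mm.

2.7 mm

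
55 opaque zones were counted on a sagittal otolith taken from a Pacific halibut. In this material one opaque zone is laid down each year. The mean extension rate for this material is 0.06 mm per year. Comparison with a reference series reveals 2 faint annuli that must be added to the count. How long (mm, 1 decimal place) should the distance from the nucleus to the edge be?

3.4 mm

Adjusted count: 55 + 2 = 57 opaque zones.
57 years at 0.06 mm/year gives 0.06 × 57 = 3.4 mm.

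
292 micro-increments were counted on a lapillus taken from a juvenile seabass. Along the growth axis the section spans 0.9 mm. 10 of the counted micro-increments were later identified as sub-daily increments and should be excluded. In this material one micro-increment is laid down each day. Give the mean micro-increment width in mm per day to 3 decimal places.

Adjusted count: 292 − 10 = 282 micro-increments.
0.9 mm over 282 days gives 0.9 / 282 ≈ 0.003 mm per day.

0.003 mm per day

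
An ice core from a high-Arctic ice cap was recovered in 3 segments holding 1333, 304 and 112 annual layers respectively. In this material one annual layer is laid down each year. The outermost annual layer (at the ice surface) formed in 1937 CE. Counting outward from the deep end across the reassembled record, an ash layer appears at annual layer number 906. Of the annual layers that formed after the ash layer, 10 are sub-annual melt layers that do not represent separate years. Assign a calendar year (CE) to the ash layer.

Total annual layers = 1333 + 304 + 112 = 1749.
Between annual layer 906 and the ice surface there are 1749 − 906 = 843 annual layers.
843 − 10 false = 833 true annual layers after the ash layer.
Counting back 833 years from 1937 CE places the ash layer in 1937 − 833 = 1104 CE.

1104 CE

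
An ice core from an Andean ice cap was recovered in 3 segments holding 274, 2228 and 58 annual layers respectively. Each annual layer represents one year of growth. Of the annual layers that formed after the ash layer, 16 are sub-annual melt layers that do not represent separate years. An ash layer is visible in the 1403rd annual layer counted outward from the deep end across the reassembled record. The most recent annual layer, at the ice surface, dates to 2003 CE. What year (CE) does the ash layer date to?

862 CE

Total annual layers = 274 + 2228 + 58 = 2560.
Between annual layer 1403 and the ice surface there are 2560 − 1403 = 1157 annual layers.
Excluding 16 false annual layers: 1157 − 16 = 1141.
The annual layer at the ice surface is 2003 CE, so the ash layer dates to 2003 − 1141 = 862 CE.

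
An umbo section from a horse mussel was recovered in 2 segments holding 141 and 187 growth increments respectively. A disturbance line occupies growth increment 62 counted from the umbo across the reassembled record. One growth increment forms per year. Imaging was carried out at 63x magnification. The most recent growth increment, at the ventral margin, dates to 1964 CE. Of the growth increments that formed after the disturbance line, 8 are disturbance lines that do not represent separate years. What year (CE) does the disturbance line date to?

Total growth increments = 141 + 187 = 328.
328 − 62 = 266 growth increments lie beyond the disturbance line toward the ventral margin.
266 − 8 false = 258 true growth increments after the disturbance line.
1964 − 258 = 1706 CE.

1706 CE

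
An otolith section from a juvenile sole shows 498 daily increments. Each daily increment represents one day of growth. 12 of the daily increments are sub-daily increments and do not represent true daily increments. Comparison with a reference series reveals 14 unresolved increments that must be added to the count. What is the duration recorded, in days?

500 days

Adjusted count: 498 − 12 + 14 = 500 daily increments.
At one daily increment per day, that is 500 days.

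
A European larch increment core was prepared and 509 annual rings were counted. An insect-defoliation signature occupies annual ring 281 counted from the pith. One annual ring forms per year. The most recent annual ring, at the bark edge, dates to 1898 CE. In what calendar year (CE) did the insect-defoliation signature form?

The insect-defoliation signature sits at annual ring 281 from the pith, so 509 − 281 = 228 annual rings formed after it.
Counting back 228 years from 1898 CE places the insect-defoliation signature in 1898 − 228 = 1670 CE.

1670 CE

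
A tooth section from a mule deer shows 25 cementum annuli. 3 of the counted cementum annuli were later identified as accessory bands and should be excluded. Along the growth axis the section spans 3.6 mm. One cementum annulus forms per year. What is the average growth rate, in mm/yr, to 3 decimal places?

True cementum annulus count = 25 − 3 = 22.
Extension rate ≈ 3.6 / 22 = 0.164 mm/yr.

0.164 mm/yr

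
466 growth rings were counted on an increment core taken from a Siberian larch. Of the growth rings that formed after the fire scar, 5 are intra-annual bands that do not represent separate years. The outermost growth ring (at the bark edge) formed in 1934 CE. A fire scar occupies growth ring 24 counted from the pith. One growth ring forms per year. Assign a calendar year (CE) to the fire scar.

1497 CE

Between growth ring 24 and the bark edge there are 466 − 24 = 442 growth rings.
Excluding 5 false growth rings: 442 − 5 = 437.
Counting back 437 years from 1934 CE places the fire scar in 1934 − 437 = 1497 CE.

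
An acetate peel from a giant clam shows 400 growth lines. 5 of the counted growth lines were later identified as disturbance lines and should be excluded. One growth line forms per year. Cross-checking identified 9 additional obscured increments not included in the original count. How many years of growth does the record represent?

404 yr

True growth line count = 400 − 5 + 9 = 404.
One growth line per year makes the duration 404 years.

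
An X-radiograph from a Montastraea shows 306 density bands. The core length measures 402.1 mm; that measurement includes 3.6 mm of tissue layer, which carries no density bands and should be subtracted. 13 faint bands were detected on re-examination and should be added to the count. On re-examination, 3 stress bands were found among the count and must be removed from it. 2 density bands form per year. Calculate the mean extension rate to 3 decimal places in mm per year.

2.522 mm per year

After corrections the count is 306 − 3 + 13 = 316 density bands.
With 2 density bands per year, 316 / 2 = 158 years.
Net length = 402.1 − 3.6 = 398.5 mm.
Mean rate = 398.5 mm / 158 years ≈ 2.522 mm per year.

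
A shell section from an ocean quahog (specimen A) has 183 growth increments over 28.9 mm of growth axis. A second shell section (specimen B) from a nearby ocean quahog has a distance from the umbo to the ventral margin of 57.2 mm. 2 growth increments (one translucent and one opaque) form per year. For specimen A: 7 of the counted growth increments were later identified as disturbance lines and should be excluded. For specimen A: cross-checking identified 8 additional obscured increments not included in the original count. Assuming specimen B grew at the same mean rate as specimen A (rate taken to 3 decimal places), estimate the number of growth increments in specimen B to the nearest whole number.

364 growth increments

Specimen A: after corrections the count is 183 − 7 + 8 = 184 growth increments.
Specimen A: 184 growth increments at 2 per year is 184 / 2 = 92 years.
A: Extension rate ≈ 28.9 / 92 = 0.314 mm per year.
Specimen B: 57.2 mm / 0.314 mm per year = 182.17 years; at 2 growth increments per year that is 182.17 × 2 ≈ 364 growth increments.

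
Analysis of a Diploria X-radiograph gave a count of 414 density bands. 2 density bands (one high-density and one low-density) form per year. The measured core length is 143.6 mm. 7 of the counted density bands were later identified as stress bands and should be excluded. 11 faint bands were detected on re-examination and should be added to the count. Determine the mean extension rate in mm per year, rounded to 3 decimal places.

After corrections the count is 414 − 7 + 11 = 418 density bands.
418 density bands at 2 per year is 418 / 2 = 209 years.
Extension rate ≈ 143.6 / 209 = 0.687 mm per year.

0.687 mm per year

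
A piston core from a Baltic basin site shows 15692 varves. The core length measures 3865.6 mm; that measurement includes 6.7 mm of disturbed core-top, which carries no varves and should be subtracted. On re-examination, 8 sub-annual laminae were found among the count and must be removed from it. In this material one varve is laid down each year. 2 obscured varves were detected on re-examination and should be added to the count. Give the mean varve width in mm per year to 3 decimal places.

0.246 mm per year

Adjusted count: 15692 − 8 + 2 = 15686 varves.
The growth record spans 3865.6 − 6.7 = 3858.9 mm.
3858.9 mm over 15686 years gives 3858.9 / 15686 ≈ 0.246 mm per year.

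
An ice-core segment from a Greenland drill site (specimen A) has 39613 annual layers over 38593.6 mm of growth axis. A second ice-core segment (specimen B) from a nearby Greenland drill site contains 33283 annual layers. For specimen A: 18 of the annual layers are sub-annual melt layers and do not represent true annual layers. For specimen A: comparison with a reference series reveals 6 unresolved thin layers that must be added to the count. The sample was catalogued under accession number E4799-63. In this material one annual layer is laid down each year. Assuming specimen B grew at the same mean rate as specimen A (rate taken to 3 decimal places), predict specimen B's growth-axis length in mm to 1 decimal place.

32450.9 mm

Specimen A: correcting the raw count gives 39613 − 18 + 6 = 39601 true annual layers.
A: 38593.6 mm over 39601 years gives 38593.6 / 39601 ≈ 0.975 mm/yr.
Length of B = 0.975 × 33283 = 32450.9 mm.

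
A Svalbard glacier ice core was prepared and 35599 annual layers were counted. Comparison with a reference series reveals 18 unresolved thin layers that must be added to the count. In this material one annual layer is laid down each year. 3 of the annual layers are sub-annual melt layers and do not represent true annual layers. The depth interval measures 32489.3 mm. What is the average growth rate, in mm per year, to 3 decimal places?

0.912 mm per year

True annual layer count = 35599 − 3 + 18 = 35614.
32489.3 mm over 35614 years gives 32489.3 / 35614 ≈ 0.912 mm per year.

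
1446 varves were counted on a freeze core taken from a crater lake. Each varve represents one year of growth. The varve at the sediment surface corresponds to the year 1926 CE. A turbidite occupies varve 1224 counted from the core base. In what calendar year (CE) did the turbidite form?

1704 CE

1446 − 1224 = 222 varves lie beyond the turbidite toward the sediment surface.
Counting back 222 years from 1926 CE places the turbidite in 1926 − 222 = 1704 CE.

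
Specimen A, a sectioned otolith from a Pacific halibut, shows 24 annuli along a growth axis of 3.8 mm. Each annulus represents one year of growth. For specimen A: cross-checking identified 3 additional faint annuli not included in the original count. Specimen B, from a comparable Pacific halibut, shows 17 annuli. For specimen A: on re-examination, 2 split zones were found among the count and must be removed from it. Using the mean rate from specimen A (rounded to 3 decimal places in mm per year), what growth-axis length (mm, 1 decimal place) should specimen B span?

2.6 mm

Specimen A: true annulus count = 24 − 2 + 3 = 25.
A: Extension rate ≈ 3.8 / 25 = 0.152 mm/year.
Length of B = 0.152 × 17 = 2.6 mm.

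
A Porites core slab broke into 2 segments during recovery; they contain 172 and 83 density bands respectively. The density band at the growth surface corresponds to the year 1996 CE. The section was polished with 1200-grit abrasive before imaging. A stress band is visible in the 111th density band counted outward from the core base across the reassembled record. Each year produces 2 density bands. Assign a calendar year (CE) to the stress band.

1924 CE

Total density bands = 172 + 83 = 255.
Between density band 111 and the growth surface there are 255 − 111 = 144 density bands.
144 density bands at 2 per year is 144 / 2 = 72 years.
1996 − 72 = 1924 CE.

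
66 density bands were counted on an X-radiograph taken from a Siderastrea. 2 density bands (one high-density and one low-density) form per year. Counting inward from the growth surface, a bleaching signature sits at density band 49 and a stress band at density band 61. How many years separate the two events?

The two markers are separated by 61 − 49 = 12 density bands.
12 density bands at 2 per year is 12 / 2 = 6 years.

6 years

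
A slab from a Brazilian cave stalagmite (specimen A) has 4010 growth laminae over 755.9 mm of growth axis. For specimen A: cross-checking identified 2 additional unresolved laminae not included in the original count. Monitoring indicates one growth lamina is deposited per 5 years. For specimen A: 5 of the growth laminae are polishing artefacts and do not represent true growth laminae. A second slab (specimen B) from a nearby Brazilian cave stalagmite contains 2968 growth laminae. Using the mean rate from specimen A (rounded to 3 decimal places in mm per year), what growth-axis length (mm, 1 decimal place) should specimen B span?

563.9 mm

Specimen A: correcting the raw count gives 4010 − 5 + 2 = 4007 true growth laminae.
Specimen A: 4007 growth laminae at 5 years each span 4007 × 5 = 20035 years.
A: Extension rate ≈ 755.9 / 20035 = 0.038 mm/yr.
Specimen B: multiplying by 5 years per growth lamina: 2968 × 5 = 14840 years. For B, 0.038 mm/year × 14840 years = 563.9 mm.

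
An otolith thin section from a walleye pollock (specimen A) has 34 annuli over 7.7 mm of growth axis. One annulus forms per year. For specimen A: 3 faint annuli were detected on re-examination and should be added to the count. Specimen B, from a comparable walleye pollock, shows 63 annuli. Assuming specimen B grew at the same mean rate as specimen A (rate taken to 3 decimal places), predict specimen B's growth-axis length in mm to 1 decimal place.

13.1 mm

Specimen A: adjusted count: 34 + 3 = 37 annuli.
A: Extension rate ≈ 7.7 / 37 = 0.208 mm/yr.
B's length ≈ 0.208 × 63 = 13.1 mm.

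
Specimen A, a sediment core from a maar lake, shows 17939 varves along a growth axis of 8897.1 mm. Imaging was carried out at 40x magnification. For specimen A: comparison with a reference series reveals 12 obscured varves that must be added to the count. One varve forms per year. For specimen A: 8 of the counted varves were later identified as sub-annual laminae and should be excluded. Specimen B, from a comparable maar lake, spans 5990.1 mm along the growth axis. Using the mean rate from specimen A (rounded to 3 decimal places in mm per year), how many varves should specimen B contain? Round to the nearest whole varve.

Specimen A: true varve count = 17939 − 8 + 12 = 17943.
A: Extension rate ≈ 8897.1 / 17943 = 0.496 mm/year.
Specimen B: 5990.1 mm / 0.496 mm per year = 12076.81 years ≈ 12077 varves.

12077 varves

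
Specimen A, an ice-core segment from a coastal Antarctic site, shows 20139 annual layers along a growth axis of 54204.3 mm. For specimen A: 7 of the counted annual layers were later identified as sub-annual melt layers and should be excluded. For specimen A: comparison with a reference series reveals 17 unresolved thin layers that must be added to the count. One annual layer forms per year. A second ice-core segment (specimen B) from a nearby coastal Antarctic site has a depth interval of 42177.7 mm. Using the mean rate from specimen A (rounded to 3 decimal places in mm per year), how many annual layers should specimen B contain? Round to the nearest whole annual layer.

15679 annual layers

Specimen A: adjusted count: 20139 − 7 + 17 = 20149 annual layers.
A: Extension rate ≈ 54204.3 / 20149 = 2.690 mm/yr.
For B, 42177.7 / 2.690 = 15679.44 years ≈ 15679 annual layers.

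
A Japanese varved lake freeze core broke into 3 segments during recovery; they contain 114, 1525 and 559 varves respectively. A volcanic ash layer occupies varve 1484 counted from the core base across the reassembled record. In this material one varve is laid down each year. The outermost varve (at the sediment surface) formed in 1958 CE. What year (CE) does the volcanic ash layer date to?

1244 CE

Total varves = 114 + 1525 + 559 = 2198.
The volcanic ash layer sits at varve 1484 from the core base, so 2198 − 1484 = 714 varves formed after it.
1958 − 714 = 1244 CE.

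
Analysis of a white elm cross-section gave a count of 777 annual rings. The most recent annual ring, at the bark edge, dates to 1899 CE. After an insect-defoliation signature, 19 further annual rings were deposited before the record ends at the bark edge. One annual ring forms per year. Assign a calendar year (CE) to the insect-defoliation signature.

1880 CE

19 annual rings formed after the insect-defoliation signature.
1899 − 19 = 1880 CE.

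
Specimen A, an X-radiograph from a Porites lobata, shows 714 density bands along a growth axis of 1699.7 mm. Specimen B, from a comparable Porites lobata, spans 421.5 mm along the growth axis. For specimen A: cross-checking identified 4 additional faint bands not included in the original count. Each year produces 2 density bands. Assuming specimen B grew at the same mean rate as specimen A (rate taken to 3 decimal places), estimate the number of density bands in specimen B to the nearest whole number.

178 density bands

Specimen A: correcting the raw count gives 714 + 4 = 718 true density bands.
Specimen A: dividing by 2 density bands per year: 718 / 2 = 359 years.
A: Mean rate = 1699.7 mm / 359 years ≈ 4.735 mm/year.
For B, 421.5 / 4.735 = 89.02 years; at 2 density bands per year that is 89.02 × 2 ≈ 178 density bands.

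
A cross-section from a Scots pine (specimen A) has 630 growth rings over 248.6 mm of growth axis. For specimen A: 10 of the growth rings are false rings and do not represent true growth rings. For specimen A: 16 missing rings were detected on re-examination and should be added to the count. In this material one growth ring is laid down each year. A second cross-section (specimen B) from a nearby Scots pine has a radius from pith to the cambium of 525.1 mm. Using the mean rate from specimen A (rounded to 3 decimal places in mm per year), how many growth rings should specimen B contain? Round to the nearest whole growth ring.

1343 growth rings

Specimen A: correcting the raw count gives 630 − 10 + 16 = 636 true growth rings.
A: 248.6 mm over 636 years gives 248.6 / 636 ≈ 0.391 mm/yr.
B spans 525.1 / 0.391 = 1342.97 years ≈ 1343 growth rings.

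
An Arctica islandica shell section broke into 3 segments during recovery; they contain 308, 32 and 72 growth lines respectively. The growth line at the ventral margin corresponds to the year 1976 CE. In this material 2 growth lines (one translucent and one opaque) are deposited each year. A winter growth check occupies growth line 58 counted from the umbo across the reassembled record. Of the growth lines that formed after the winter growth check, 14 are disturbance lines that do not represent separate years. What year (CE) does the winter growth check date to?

Total growth lines = 308 + 32 + 72 = 412.
412 − 58 = 354 growth lines lie beyond the winter growth check toward the ventral margin.
Removing the 14 false growth lines leaves 354 − 14 = 340 true growth lines beyond the winter growth check.
Dividing by 2 growth lines per year: 340 / 2 = 170 years.
1976 − 170 = 1806 CE.

1806 CE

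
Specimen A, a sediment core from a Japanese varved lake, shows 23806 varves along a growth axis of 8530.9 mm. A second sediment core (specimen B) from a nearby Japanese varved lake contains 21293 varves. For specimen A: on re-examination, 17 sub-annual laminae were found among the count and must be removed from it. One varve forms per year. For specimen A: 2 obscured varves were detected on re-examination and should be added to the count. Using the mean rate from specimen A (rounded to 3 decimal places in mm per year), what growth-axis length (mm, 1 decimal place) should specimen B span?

Specimen A: correcting the raw count gives 23806 − 17 + 2 = 23791 true varves.
A: Mean rate = 8530.9 mm / 23791 years ≈ 0.359 mm/year.
For B, 0.359 mm/year × 21293 years = 7644.2 mm.

7644.2 mm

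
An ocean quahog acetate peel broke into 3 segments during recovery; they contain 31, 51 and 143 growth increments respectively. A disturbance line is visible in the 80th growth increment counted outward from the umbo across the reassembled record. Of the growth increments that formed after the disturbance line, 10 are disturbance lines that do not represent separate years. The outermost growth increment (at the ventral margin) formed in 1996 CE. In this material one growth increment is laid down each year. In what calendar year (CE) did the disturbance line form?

Total growth increments = 31 + 51 + 143 = 225.
225 − 80 = 145 growth increments lie beyond the disturbance line toward the ventral margin.
Removing the 10 false growth increments leaves 145 − 10 = 135 true growth increments beyond the disturbance line.
1996 − 135 = 1861 CE.

1861 CE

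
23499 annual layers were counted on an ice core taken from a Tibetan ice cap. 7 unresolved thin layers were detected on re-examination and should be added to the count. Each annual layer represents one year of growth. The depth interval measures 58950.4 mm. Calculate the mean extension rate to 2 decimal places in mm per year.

True annual layer count = 23499 + 7 = 23506.
Extension rate ≈ 58950.4 / 23506 = 2.51 mm per year.

2.51 mm per year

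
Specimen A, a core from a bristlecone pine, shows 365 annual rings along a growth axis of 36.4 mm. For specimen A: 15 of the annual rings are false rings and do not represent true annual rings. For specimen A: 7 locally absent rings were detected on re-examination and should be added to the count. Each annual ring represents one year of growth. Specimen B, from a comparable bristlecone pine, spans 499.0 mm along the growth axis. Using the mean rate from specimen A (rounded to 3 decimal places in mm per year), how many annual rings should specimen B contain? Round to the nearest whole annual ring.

4892 annual rings

Specimen A: correcting the raw count gives 365 − 15 + 7 = 357 true annual rings.
A: Extension rate ≈ 36.4 / 357 = 0.102 mm/yr.
Specimen B: 499.0 mm / 0.102 mm per year = 4892.16 years ≈ 4892 annual rings.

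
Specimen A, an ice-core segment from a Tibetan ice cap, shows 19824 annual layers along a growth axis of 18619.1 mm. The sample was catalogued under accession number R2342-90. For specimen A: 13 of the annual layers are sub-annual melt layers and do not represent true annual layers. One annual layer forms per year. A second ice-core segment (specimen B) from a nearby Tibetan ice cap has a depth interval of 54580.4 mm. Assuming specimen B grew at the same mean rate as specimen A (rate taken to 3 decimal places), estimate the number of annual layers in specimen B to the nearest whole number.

Specimen A: true annual layer count = 19824 − 13 = 19811.
A: Extension rate ≈ 18619.1 / 19811 = 0.940 mm/yr.
Specimen B: 54580.4 mm / 0.940 mm per year = 58064.26 years ≈ 58064 annual layers.

58064 annual layers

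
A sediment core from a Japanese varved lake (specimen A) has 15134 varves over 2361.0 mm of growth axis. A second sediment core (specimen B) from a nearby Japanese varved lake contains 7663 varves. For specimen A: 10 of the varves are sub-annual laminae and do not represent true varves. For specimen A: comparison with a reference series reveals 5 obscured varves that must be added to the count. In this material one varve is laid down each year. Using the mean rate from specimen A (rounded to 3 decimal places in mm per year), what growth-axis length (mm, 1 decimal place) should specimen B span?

Specimen A: true varve count = 15134 − 10 + 5 = 15129.
A: Mean rate = 2361.0 mm / 15129 years ≈ 0.156 mm per year.
B's length ≈ 0.156 × 7663 = 1195.4 mm.

1195.4 mm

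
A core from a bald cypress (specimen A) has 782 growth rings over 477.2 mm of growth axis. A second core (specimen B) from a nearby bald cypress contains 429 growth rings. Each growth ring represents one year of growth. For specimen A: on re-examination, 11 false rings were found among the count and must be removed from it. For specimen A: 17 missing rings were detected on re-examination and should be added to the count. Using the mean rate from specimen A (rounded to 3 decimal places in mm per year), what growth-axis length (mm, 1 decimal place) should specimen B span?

260.0 mm

Specimen A: true growth ring count = 782 − 11 + 17 = 788.
A: Extension rate ≈ 477.2 / 788 = 0.606 mm per year.
B's length ≈ 0.606 × 429 = 260.0 mm.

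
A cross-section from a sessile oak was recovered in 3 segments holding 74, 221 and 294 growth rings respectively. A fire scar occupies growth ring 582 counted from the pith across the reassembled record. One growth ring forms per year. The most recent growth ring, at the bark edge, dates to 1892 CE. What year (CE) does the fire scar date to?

1885 CE

Total growth rings = 74 + 221 + 294 = 589.
Between growth ring 582 and the bark edge there are 589 − 582 = 7 growth rings.
The growth ring at the bark edge is 1892 CE, so the fire scar dates to 1892 − 7 = 1885 CE.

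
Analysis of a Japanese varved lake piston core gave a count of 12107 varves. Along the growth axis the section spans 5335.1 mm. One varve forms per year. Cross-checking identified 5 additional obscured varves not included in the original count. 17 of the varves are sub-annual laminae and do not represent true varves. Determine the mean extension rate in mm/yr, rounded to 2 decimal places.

0.44 mm/yr

Adjusted count: 12107 − 17 + 5 = 12095 varves.
Extension rate ≈ 5335.1 / 12095 = 0.44 mm/yr.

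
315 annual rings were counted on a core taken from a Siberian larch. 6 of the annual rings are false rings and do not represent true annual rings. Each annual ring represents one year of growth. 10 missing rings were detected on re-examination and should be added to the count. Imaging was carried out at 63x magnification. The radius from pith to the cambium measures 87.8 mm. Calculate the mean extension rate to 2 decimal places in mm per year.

True annual ring count = 315 − 6 + 10 = 319.
87.8 mm over 319 years gives 87.8 / 319 ≈ 0.28 mm per year.

0.28 mm per year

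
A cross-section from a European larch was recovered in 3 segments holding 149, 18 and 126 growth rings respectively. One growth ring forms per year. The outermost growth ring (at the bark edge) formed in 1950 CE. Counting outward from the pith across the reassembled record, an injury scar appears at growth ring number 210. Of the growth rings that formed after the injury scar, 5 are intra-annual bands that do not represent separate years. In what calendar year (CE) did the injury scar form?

Total growth rings = 149 + 18 + 126 = 293.
293 − 210 = 83 growth rings lie beyond the injury scar toward the bark edge.
Removing the 5 false growth rings leaves 83 − 5 = 78 true growth rings beyond the injury scar.
Counting back 78 years from 1950 CE places the injury scar in 1950 − 78 = 1872 CE.

1872 CE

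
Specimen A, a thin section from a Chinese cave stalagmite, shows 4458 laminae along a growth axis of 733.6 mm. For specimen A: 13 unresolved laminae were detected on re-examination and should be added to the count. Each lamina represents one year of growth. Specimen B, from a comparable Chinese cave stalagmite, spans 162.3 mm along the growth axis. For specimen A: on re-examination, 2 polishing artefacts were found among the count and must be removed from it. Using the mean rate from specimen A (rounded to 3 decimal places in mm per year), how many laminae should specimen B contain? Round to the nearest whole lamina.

990 laminae

Specimen A: true lamina count = 4458 − 2 + 13 = 4469.
A: Extension rate ≈ 733.6 / 4469 = 0.164 mm/year.
For B, 162.3 / 0.164 = 989.63 years ≈ 990 laminae.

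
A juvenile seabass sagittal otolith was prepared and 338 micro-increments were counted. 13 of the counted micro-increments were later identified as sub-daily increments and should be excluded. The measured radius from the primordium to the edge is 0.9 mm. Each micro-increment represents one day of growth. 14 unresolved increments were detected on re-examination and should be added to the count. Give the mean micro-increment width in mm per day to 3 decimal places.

Correcting the raw count gives 338 − 13 + 14 = 339 true micro-increments.
Mean rate = 0.9 mm / 339 days ≈ 0.003 mm per day.

0.003 mm per day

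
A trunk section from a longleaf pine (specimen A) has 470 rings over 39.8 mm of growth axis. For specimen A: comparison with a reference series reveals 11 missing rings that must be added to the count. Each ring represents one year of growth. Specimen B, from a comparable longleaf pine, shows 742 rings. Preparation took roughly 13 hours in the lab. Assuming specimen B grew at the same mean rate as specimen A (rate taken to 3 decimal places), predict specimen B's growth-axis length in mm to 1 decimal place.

Specimen A: adjusted count: 470 + 11 = 481 rings.
A: Mean rate = 39.8 mm / 481 years ≈ 0.083 mm/year.
For B, 0.083 mm/year × 742 years = 61.6 mm.

61.6 mm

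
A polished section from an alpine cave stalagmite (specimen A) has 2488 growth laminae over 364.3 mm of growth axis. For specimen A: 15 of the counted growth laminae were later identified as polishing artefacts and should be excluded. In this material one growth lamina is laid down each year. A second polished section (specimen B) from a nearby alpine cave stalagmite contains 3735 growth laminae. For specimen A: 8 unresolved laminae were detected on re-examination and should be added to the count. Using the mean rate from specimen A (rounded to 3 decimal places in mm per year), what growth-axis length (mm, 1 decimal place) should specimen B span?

Specimen A: true growth lamina count = 2488 − 15 + 8 = 2481.
A: 364.3 mm over 2481 years gives 364.3 / 2481 ≈ 0.147 mm per year.
For B, 0.147 mm/year × 3735 years = 549.0 mm.

549.0 mm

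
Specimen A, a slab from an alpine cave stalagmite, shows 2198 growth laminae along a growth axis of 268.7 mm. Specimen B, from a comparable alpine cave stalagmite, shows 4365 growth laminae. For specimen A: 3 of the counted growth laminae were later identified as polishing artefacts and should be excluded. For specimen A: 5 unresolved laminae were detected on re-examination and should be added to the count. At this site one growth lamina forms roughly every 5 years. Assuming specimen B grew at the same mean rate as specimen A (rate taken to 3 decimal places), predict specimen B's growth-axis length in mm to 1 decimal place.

Specimen A: after corrections the count is 2198 − 3 + 5 = 2200 growth laminae.
Specimen A: at 5 years per growth lamina, 2200 × 5 = 11000 years.
A: Mean rate = 268.7 mm / 11000 years ≈ 0.024 mm/yr.
Specimen B: multiplying by 5 years per growth lamina: 4365 × 5 = 21825 years. Length of B = 0.024 × 21825 = 523.8 mm.

523.8 mm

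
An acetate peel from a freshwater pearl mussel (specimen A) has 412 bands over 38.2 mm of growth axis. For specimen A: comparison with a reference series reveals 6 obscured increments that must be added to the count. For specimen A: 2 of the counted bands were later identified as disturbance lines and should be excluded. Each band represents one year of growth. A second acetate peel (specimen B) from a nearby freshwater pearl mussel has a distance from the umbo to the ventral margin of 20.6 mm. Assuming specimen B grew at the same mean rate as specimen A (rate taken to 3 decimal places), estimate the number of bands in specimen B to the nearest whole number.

Specimen A: after corrections the count is 412 − 2 + 6 = 416 bands.
A: 38.2 mm over 416 years gives 38.2 / 416 ≈ 0.092 mm per year.
Specimen B: 20.6 mm / 0.092 mm per year = 223.91 years ≈ 224 bands.

224 bands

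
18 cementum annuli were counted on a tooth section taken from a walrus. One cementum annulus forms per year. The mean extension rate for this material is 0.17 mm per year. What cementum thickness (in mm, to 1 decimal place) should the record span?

The record spans 18 years at 0.17 mm per year.
Length ≈ 0.17 × 18 = 3.1 mm.

3.1 mm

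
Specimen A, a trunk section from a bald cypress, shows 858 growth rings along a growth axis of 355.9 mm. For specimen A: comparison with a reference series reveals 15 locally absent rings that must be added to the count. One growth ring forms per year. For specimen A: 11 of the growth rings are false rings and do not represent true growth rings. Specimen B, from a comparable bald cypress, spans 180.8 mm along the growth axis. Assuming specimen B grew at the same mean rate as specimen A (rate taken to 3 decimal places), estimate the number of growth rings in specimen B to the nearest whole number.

Specimen A: adjusted count: 858 − 11 + 15 = 862 growth rings.
A: 355.9 mm over 862 years gives 355.9 / 862 ≈ 0.413 mm/yr.
Specimen B: 180.8 mm / 0.413 mm per year = 437.77 years ≈ 438 growth rings.

438 growth rings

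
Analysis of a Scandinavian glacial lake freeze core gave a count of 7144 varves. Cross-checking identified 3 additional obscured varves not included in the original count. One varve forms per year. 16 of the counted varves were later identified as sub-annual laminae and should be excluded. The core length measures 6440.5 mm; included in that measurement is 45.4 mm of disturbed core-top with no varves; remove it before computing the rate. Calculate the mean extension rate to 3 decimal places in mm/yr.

True varve count = 7144 − 16 + 3 = 7131.
Net length = 6440.5 − 45.4 = 6395.1 mm.
Mean rate = 6395.1 mm / 7131 years ≈ 0.897 mm/yr.

0.897 mm/yr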